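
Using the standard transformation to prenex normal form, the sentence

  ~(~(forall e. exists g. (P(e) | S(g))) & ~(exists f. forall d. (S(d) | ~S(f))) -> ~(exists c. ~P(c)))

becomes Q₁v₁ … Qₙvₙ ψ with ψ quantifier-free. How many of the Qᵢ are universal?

2

First replace A → B with ¬A ∨ B.
  ~(~(~(forall e. exists g. (P(e) | S(g))) & ~(exists f. forall d. (S(d) | ~S(f)))) | ~(exists c. ~P(c)))
Push ¬ through the quantifiers and connectives to reach negation normal form:
  (exists e. forall g. (~P(e) & ~S(g))) & (forall f. exists d. (~S(d) & S(f))) & (exists c. ~P(c))
All bound variables are already distinct, so no renaming is needed.
Extract every quantifier outward, since the variables are now distinct and don't occur free across branches:
  exists e. forall g. forall f. exists d. exists c. (~P(e) & ~S(g) & ~S(d) & S(f) & ~P(c))
The prefix is exists e forall g forall f exists d exists c: 2 universal, 3 existential.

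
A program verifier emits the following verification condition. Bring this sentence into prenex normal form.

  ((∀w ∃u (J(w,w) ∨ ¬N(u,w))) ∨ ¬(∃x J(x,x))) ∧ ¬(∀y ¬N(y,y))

∀w ∃u ∀x ∃y ((J(w,w) ∨ ¬N(u,w) ∨ ¬J(x,x)) ∧ N(y,y))

Push ¬ through the quantifiers and connectives to reach negation normal form:
  ((∀w ∃u (J(w,w) ∨ ¬N(u,w))) ∨ (∀x ¬J(x,x))) ∧ (∃y N(y,y))
All bound variables are already distinct, so no renaming is needed.
Extract every quantifier outward, since the variables are now distinct and don't occur free across branches:
  ∀w ∃u ∀x ∃y ((J(w,w) ∨ ¬N(u,w) ∨ ¬J(x,x)) ∧ N(y,y))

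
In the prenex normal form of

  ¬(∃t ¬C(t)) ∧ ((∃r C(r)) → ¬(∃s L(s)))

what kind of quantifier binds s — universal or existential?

universal

Eliminate → and ↔ using ¬ and ∨.
  ¬(∃t ¬C(t)) ∧ (¬(∃r C(r)) ∨ ¬(∃s L(s)))
Move each ¬ inward, flipping quantifiers it crosses:
  (∀t C(t)) ∧ ((∀r ¬C(r)) ∨ (∀s ¬L(s)))
All bound variables are already distinct, so no renaming is needed.
Pull the quantifiers to the front (each side's bound variable is not free in the other side):
  ∀t ∀r ∀s (C(t) ∧ (¬C(r) ∨ ¬L(s)))
The quantifier ∃s sits under an odd number of negations (counting the antecedent side of each →), so it flips to ∀s.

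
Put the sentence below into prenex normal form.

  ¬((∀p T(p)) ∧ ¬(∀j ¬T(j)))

∃p ∀j (¬T(p) ∨ ¬T(j))

Push ¬ through the quantifiers and connectives to reach negation normal form:
  (∃p ¬T(p)) ∨ (∀j ¬T(j))
All bound variables are already distinct, so no renaming is needed.
Extract every quantifier outward, since the variables are now distinct and don't occur free across branches:
  ∃p ∀j (¬T(p) ∨ ¬T(j))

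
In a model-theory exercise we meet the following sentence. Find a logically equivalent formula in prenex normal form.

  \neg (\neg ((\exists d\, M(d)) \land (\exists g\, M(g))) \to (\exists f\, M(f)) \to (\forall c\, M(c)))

\forall d\, \forall g\, \exists f\, \exists c\, ((\neg M(d) \lor \neg M(g)) \land M(f) \land \neg M(c))

Rewrite implications/biconditionals: A → B as ¬A ∨ B.
  \neg (\neg \neg ((\exists d\, M(d)) \land (\exists g\, M(g))) \lor \neg (\exists f\, M(f)) \lor (\forall c\, M(c)))
Move each ¬ inward, flipping quantifiers it crosses:
  ((\forall d\, \neg M(d)) \lor (\forall g\, \neg M(g))) \land (\exists f\, M(f)) \land (\exists c\, \neg M(c))
Finally move all quantifiers to the prefix:
  \forall d\, \forall g\, \exists f\, \exists c\, ((\neg M(d) \lor \neg M(g)) \land M(f) \land \neg M(c))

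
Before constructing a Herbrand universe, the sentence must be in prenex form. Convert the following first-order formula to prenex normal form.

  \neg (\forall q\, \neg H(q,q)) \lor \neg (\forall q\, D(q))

\exists q\, \exists u1\, (H(q,q) \lor \neg D(u1))

Move each ¬ inward, flipping quantifiers it crosses:
  (\exists q\, H(q,q)) \lor (\exists q\, \neg D(q))
Standardize variables apart so no two quantifiers bind the same name: q↦u1.
  (\exists q\, H(q,q)) \lor (\exists u1\, \neg D(u1))
Pull the quantifiers to the front (each side's bound variable is not free in the other side):
  \exists q\, \exists u1\, (H(q,q) \lor \neg D(u1))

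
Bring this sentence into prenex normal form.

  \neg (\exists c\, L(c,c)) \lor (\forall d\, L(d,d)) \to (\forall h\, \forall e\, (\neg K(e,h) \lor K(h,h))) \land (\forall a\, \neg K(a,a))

Rewrite implications/biconditionals: A → B as ¬A ∨ B.
  \neg (\neg (\exists c\, L(c,c)) \lor (\forall d\, L(d,d))) \lor (\forall h\, \forall e\, (\neg K(e,h) \lor K(h,h))) \land (\forall a\, \neg K(a,a))
Move each ¬ inward, flipping quantifiers it crosses:
  (\exists c\, L(c,c)) \land (\exists d\, \neg L(d,d)) \lor (\forall h\, \forall e\, (\neg K(e,h) \lor K(h,h))) \land (\forall a\, \neg K(a,a))
Finally move all quantifiers to the prefix:
  \exists c\, \exists d\, \forall h\, \forall e\, \forall a\, (L(c,c) \land \neg L(d,d) \lor (\neg K(e,h) \lor K(h,h)) \land \neg K(a,a))

\exists c\, \exists d\, \forall h\, \forall e\, \forall a\, (L(c,c) \land \neg L(d,d) \lor (\neg K(e,h) \lor K(h,h)) \land \neg K(a,a))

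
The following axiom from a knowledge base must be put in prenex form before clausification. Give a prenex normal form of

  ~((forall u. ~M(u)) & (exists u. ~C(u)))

exists u. forall b. (M(u) | C(b))

Drive negations inward (¬∀x A ≡ ∃x ¬A, ¬∃x A ≡ ∀x ¬A, De Morgan for ∧/∨):
  (exists u. M(u)) | (forall u. C(u))
Standardize variables apart so no two quantifiers bind the same name: u↦b.
  (exists u. M(u)) | (forall b. C(b))
Pull the quantifiers to the front (each side's bound variable is not free in the other side):
  exists u. forall b. (M(u) | C(b))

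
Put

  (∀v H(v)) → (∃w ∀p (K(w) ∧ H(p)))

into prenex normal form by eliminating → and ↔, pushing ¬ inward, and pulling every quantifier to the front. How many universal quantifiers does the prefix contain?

Eliminate → and ↔ using ¬ and ∨.
  ¬(∀v H(v)) ∨ (∃w ∀p (K(w) ∧ H(p)))
Move each ¬ inward, flipping quantifiers it crosses:
  (∃v ¬H(v)) ∨ (∃w ∀p (K(w) ∧ H(p)))
Finally move all quantifiers to the prefix:
  ∃v ∃w ∀p (¬H(v) ∨ K(w) ∧ H(p))
The prefix is ∃v ∃w ∀p: 1 universal, 2 existential.

1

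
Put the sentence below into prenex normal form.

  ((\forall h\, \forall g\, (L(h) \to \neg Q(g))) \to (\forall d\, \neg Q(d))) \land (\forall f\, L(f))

\exists h\, \exists g\, \forall d\, \forall f\, ((L(h) \land Q(g) \lor \neg Q(d)) \land L(f))

Rewrite implications/biconditionals: A → B as ¬A ∨ B.
  (\neg (\forall h\, \forall g\, (\neg L(h) \lor \neg Q(g))) \lor (\forall d\, \neg Q(d))) \land (\forall f\, L(f))
Drive negations inward (¬∀x A ≡ ∃x ¬A, ¬∃x A ≡ ∀x ¬A, De Morgan for ∧/∨):
  ((\exists h\, \exists g\, (L(h) \land Q(g))) \lor (\forall d\, \neg Q(d))) \land (\forall f\, L(f))
Pull the quantifiers to the front (each side's bound variable is not free in the other side):
  \exists h\, \exists g\, \forall d\, \forall f\, ((L(h) \land Q(g) \lor \neg Q(d)) \land L(f))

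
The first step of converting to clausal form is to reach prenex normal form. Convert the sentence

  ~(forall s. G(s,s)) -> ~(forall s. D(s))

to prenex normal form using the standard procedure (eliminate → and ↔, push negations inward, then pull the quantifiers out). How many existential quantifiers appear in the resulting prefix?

1

Rewrite implications/biconditionals: A → B as ¬A ∨ B.
  ~~(forall s. G(s,s)) | ~(forall s. D(s))
Push ¬ through the quantifiers and connectives to reach negation normal form:
  (forall s. G(s,s)) | (exists s. ~D(s))
Standardize variables apart so no two quantifiers bind the same name: s↦y1.
  (forall s. G(s,s)) | (exists y1. ~D(y1))
Pull the quantifiers to the front (each side's bound variable is not free in the other side):
  forall s. exists y1. (G(s,s) | ~D(y1))
The prefix is forall s exists y1: 1 universal, 1 existential.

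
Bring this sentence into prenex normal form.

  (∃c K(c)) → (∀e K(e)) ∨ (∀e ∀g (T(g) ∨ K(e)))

∀c ∀e ∀t ∀g (¬K(c) ∨ K(e) ∨ T(g) ∨ K(t))

First replace A → B with ¬A ∨ B.
  ¬(∃c K(c)) ∨ (∀e K(e)) ∨ (∀e ∀g (T(g) ∨ K(e)))
Move each ¬ inward, flipping quantifiers it crosses:
  (∀c ¬K(c)) ∨ (∀e K(e)) ∨ (∀e ∀g (T(g) ∨ K(e)))
Rename bound variables to avoid capture: e↦t.
  (∀c ¬K(c)) ∨ (∀e K(e)) ∨ (∀t ∀g (T(g) ∨ K(t)))
Pull the quantifiers to the front (each side's bound variable is not free in the other side):
  ∀c ∀e ∀t ∀g (¬K(c) ∨ K(e) ∨ T(g) ∨ K(t))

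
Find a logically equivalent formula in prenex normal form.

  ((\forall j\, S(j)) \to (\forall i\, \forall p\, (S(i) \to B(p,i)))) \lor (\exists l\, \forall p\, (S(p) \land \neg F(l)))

First replace A → B with ¬A ∨ B.
  \neg (\forall j\, S(j)) \lor (\forall i\, \forall p\, (\neg S(i) \lor B(p,i))) \lor (\exists l\, \forall p\, (S(p) \land \neg F(l)))
Move each ¬ inward, flipping quantifiers it crosses:
  (\exists j\, \neg S(j)) \lor (\forall i\, \forall p\, (\neg S(i) \lor B(p,i))) \lor (\exists l\, \forall p\, (S(p) \land \neg F(l)))
Give each quantifier a distinct variable: p↦y1.
  (\exists j\, \neg S(j)) \lor (\forall i\, \forall p\, (\neg S(i) \lor B(p,i))) \lor (\exists l\, \forall y1\, (S(y1) \land \neg F(l)))
Finally move all quantifiers to the prefix:
  \exists j\, \forall i\, \forall p\, \exists l\, \forall y1\, (\neg S(j) \lor \neg S(i) \lor B(p,i) \lor S(y1) \land \neg F(l))

\exists j\, \forall i\, \forall p\, \exists l\, \forall y1\, (\neg S(j) \lor \neg S(i) \lor B(p,i) \lor S(y1) \land \neg F(l))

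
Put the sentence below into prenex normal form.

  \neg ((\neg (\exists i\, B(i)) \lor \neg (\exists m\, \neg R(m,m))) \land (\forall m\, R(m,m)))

\exists i\, \exists m\, \exists x\, (B(i) \land \neg R(m,m) \lor \neg R(x,x))

Drive negations inward (¬∀x A ≡ ∃x ¬A, ¬∃x A ≡ ∀x ¬A, De Morgan for ∧/∨):
  (\exists i\, B(i)) \land (\exists m\, \neg R(m,m)) \lor (\exists m\, \neg R(m,m))
Rename bound variables to avoid capture: m↦x.
  (\exists i\, B(i)) \land (\exists m\, \neg R(m,m)) \lor (\exists x\, \neg R(x,x))
Pull the quantifiers to the front (each side's bound variable is not free in the other side):
  \exists i\, \exists m\, \exists x\, (B(i) \land \neg R(m,m) \lor \neg R(x,x))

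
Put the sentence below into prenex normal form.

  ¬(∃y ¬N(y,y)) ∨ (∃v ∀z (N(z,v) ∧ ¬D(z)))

Push ¬ through the quantifiers and connectives to reach negation normal form:
  (∀y N(y,y)) ∨ (∃v ∀z (N(z,v) ∧ ¬D(z)))
All bound variables are already distinct, so no renaming is needed.
Finally move all quantifiers to the prefix:
  ∀y ∃v ∀z (N(y,y) ∨ N(z,v) ∧ ¬D(z))

∀y ∃v ∀z (N(y,y) ∨ N(z,v) ∧ ¬D(z))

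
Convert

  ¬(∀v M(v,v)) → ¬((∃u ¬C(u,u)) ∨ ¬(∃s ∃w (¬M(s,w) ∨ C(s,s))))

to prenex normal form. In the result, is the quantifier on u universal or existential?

First replace A → B with ¬A ∨ B.
  ¬¬(∀v M(v,v)) ∨ ¬((∃u ¬C(u,u)) ∨ ¬(∃s ∃w (¬M(s,w) ∨ C(s,s))))
Push ¬ through the quantifiers and connectives to reach negation normal form:
  (∀v M(v,v)) ∨ (∀u C(u,u)) ∧ (∃s ∃w (¬M(s,w) ∨ C(s,s)))
All bound variables are already distinct, so no renaming is needed.
Finally move all quantifiers to the prefix:
  ∀v ∀u ∃s ∃w (M(v,v) ∨ C(u,u) ∧ (¬M(s,w) ∨ C(s,s)))
The quantifier ∃u sits under an odd number of negations (counting the antecedent side of each →), so it flips to ∀u.

universal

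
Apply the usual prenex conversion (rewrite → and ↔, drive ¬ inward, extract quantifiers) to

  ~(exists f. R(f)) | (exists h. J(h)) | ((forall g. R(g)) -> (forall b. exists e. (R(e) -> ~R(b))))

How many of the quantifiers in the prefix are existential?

3

Rewrite implications/biconditionals: A → B as ¬A ∨ B.
  ~(exists f. R(f)) | (exists h. J(h)) | ~(forall g. R(g)) | (forall b. exists e. (~R(e) | ~R(b)))
Push ¬ through the quantifiers and connectives to reach negation normal form:
  (forall f. ~R(f)) | (exists h. J(h)) | (exists g. ~R(g)) | (forall b. exists e. (~R(e) | ~R(b)))
All bound variables are already distinct, so no renaming is needed.
Extract every quantifier outward, since the variables are now distinct and don't occur free across branches:
  forall f. exists h. exists g. forall b. exists e. (~R(f) | J(h) | ~R(g) | ~R(e) | ~R(b))
The prefix is forall f exists h exists g forall b exists e: 2 universal, 3 existential.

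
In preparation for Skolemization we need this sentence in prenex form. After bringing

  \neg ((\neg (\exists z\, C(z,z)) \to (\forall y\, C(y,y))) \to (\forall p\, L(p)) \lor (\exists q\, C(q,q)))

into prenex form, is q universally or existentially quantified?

universal

First replace A → B with ¬A ∨ B.
  \neg (\neg (\neg \neg (\exists z\, C(z,z)) \lor (\forall y\, C(y,y))) \lor (\forall p\, L(p)) \lor (\exists q\, C(q,q)))
Drive negations inward (¬∀x A ≡ ∃x ¬A, ¬∃x A ≡ ∀x ¬A, De Morgan for ∧/∨):
  ((\exists z\, C(z,z)) \lor (\forall y\, C(y,y))) \land (\exists p\, \neg L(p)) \land (\forall q\, \neg C(q,q))
All bound variables are already distinct, so no renaming is needed.
Pull the quantifiers to the front (each side's bound variable is not free in the other side):
  \exists z\, \forall y\, \exists p\, \forall q\, ((C(z,z) \lor C(y,y)) \land \neg L(p) \land \neg C(q,q))
The quantifier \exists q sits under an odd number of negations (counting the antecedent side of each →), so it flips to \forall q.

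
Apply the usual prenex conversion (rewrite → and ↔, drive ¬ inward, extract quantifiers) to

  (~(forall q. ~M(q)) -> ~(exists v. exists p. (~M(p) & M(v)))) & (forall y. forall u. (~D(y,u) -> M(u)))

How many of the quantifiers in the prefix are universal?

5

Rewrite implications/biconditionals: A → B as ¬A ∨ B.
  (~~(forall q. ~M(q)) | ~(exists v. exists p. (~M(p) & M(v)))) & (forall y. forall u. (~~D(y,u) | M(u)))
Drive negations inward (¬∀x A ≡ ∃x ¬A, ¬∃x A ≡ ∀x ¬A, De Morgan for ∧/∨):
  ((forall q. ~M(q)) | (forall v. forall p. (M(p) | ~M(v)))) & (forall y. forall u. (D(y,u) | M(u)))
Extract every quantifier outward, since the variables are now distinct and don't occur free across branches:
  forall q. forall v. forall p. forall y. forall u. ((~M(q) | M(p) | ~M(v)) & (D(y,u) | M(u)))
The prefix is forall q forall v forall p forall y forall u: 5 universal, 0 existential.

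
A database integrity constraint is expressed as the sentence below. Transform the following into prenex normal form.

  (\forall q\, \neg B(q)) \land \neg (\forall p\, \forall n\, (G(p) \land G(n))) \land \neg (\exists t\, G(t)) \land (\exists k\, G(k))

\forall q\, \exists p\, \exists n\, \forall t\, \exists k\, (\neg B(q) \land (\neg G(p) \lor \neg G(n)) \land \neg G(t) \land G(k))

Push ¬ through the quantifiers and connectives to reach negation normal form:
  (\forall q\, \neg B(q)) \land (\exists p\, \exists n\, (\neg G(p) \lor \neg G(n))) \land (\forall t\, \neg G(t)) \land (\exists k\, G(k))
Pull the quantifiers to the front (each side's bound variable is not free in the other side):
  \forall q\, \exists p\, \exists n\, \forall t\, \exists k\, (\neg B(q) \land (\neg G(p) \lor \neg G(n)) \land \neg G(t) \land G(k))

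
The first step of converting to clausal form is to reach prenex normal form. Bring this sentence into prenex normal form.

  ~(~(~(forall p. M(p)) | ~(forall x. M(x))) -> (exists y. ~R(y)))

Eliminate → and ↔ using ¬ and ∨.
  ~(~~(~(forall p. M(p)) | ~(forall x. M(x))) | (exists y. ~R(y)))
Drive negations inward (¬∀x A ≡ ∃x ¬A, ¬∃x A ≡ ∀x ¬A, De Morgan for ∧/∨):
  (forall p. M(p)) & (forall x. M(x)) & (forall y. R(y))
All bound variables are already distinct, so no renaming is needed.
Extract every quantifier outward, since the variables are now distinct and don't occur free across branches:
  forall p. forall x. forall y. (M(p) & M(x) & R(y))

forall p. forall x. forall y. (M(p) & M(x) & R(y))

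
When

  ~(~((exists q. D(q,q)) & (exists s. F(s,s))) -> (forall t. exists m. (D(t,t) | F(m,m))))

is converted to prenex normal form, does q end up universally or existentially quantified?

universal

Eliminate → and ↔ using ¬ and ∨.
  ~(~~((exists q. D(q,q)) & (exists s. F(s,s))) | (forall t. exists m. (D(t,t) | F(m,m))))
Drive negations inward (¬∀x A ≡ ∃x ¬A, ¬∃x A ≡ ∀x ¬A, De Morgan for ∧/∨):
  ((forall q. ~D(q,q)) | (forall s. ~F(s,s))) & (exists t. forall m. (~D(t,t) & ~F(m,m)))
All bound variables are already distinct, so no renaming is needed.
Finally move all quantifiers to the prefix:
  forall q. forall s. exists t. forall m. ((~D(q,q) | ~F(s,s)) & ~D(t,t) & ~F(m,m))
The quantifier exists q sits under an odd number of negations (counting the antecedent side of each →), so it flips to forall q.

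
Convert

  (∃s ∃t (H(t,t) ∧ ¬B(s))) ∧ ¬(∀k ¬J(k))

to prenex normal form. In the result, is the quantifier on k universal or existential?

Move each ¬ inward, flipping quantifiers it crosses:
  (∃s ∃t (H(t,t) ∧ ¬B(s))) ∧ (∃k J(k))
All bound variables are already distinct, so no renaming is needed.
Finally move all quantifiers to the prefix:
  ∃s ∃t ∃k (H(t,t) ∧ ¬B(s) ∧ J(k))
The quantifier ∀k sits under an odd number of negations, so it flips to ∃k.

existential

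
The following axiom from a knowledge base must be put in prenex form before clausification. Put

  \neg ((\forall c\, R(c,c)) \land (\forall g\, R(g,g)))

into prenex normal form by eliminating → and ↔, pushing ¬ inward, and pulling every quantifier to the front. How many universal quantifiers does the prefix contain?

0

Push ¬ through the quantifiers and connectives to reach negation normal form:
  (\exists c\, \neg R(c,c)) \lor (\exists g\, \neg R(g,g))
All bound variables are already distinct, so no renaming is needed.
Extract every quantifier outward, since the variables are now distinct and don't occur free across branches:
  \exists c\, \exists g\, (\neg R(c,c) \lor \neg R(g,g))
The prefix is \exists c \exists g: 0 universal, 2 existential.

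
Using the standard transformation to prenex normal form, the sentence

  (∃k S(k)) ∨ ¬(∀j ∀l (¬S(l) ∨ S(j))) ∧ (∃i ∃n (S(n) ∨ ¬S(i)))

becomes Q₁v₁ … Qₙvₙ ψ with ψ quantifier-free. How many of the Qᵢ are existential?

Move each ¬ inward, flipping quantifiers it crosses:
  (∃k S(k)) ∨ (∃j ∃l (S(l) ∧ ¬S(j))) ∧ (∃i ∃n (S(n) ∨ ¬S(i)))
All bound variables are already distinct, so no renaming is needed.
Extract every quantifier outward, since the variables are now distinct and don't occur free across branches:
  ∃k ∃j ∃l ∃i ∃n (S(k) ∨ S(l) ∧ ¬S(j) ∧ (S(n) ∨ ¬S(i)))
The prefix is ∃k ∃j ∃l ∃i ∃n: 0 universal, 5 existential.

5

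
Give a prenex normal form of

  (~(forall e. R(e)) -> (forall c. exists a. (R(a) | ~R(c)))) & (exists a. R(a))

forall e. forall c. exists a. exists u1. ((R(e) | R(a) | ~R(c)) & R(u1))

Eliminate → and ↔ using ¬ and ∨.
  (~~(forall e. R(e)) | (forall c. exists a. (R(a) | ~R(c)))) & (exists a. R(a))
Push ¬ through the quantifiers and connectives to reach negation normal form:
  ((forall e. R(e)) | (forall c. exists a. (R(a) | ~R(c)))) & (exists a. R(a))
Give each quantifier a distinct variable: a↦u1.
  ((forall e. R(e)) | (forall c. exists a. (R(a) | ~R(c)))) & (exists u1. R(u1))
Finally move all quantifiers to the prefix:
  forall e. forall c. exists a. exists u1. ((R(e) | R(a) | ~R(c)) & R(u1))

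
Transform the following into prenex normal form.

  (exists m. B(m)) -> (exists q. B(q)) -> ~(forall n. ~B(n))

forall m. forall q. exists n. (~B(m) | ~B(q) | B(n))

First replace A → B with ¬A ∨ B.
  ~(exists m. B(m)) | ~(exists q. B(q)) | ~(forall n. ~B(n))
Drive negations inward (¬∀x A ≡ ∃x ¬A, ¬∃x A ≡ ∀x ¬A, De Morgan for ∧/∨):
  (forall m. ~B(m)) | (forall q. ~B(q)) | (exists n. B(n))
Finally move all quantifiers to the prefix:
  forall m. forall q. exists n. (~B(m) | ~B(q) | B(n))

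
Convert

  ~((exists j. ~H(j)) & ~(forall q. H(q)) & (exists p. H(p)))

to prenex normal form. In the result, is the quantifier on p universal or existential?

Move each ¬ inward, flipping quantifiers it crosses:
  (forall j. H(j)) | (forall q. H(q)) | (forall p. ~H(p))
All bound variables are already distinct, so no renaming is needed.
Pull the quantifiers to the front (each side's bound variable is not free in the other side):
  forall j. forall q. forall p. (H(j) | H(q) | ~H(p))
The quantifier exists p sits under an odd number of negations, so it flips to forall p.

universal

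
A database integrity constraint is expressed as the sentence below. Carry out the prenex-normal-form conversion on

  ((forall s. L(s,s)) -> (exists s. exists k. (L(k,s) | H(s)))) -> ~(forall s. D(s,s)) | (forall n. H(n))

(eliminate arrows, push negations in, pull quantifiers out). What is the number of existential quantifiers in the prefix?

Rewrite implications/biconditionals: A → B as ¬A ∨ B.
  ~(~(forall s. L(s,s)) | (exists s. exists k. (L(k,s) | H(s)))) | ~(forall s. D(s,s)) | (forall n. H(n))
Drive negations inward (¬∀x A ≡ ∃x ¬A, ¬∃x A ≡ ∀x ¬A, De Morgan for ∧/∨):
  (forall s. L(s,s)) & (forall s. forall k. (~L(k,s) & ~H(s))) | (exists s. ~D(s,s)) | (forall n. H(n))
Standardize variables apart so no two quantifiers bind the same name: s↦u1, s↦b.
  (forall s. L(s,s)) & (forall u1. forall k. (~L(k,u1) & ~H(u1))) | (exists b. ~D(b,b)) | (forall n. H(n))
Extract every quantifier outward, since the variables are now distinct and don't occur free across branches:
  forall s. forall u1. forall k. exists b. forall n. (L(s,s) & ~L(k,u1) & ~H(u1) | ~D(b,b) | H(n))
The prefix is forall s forall u1 forall k exists b forall n: 4 universal, 1 existential.

1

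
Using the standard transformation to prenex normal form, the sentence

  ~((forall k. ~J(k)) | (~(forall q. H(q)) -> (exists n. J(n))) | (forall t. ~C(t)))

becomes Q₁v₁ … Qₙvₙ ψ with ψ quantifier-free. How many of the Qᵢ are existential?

First replace A → B with ¬A ∨ B.
  ~((forall k. ~J(k)) | ~~(forall q. H(q)) | (exists n. J(n)) | (forall t. ~C(t)))
Drive negations inward (¬∀x A ≡ ∃x ¬A, ¬∃x A ≡ ∀x ¬A, De Morgan for ∧/∨):
  (exists k. J(k)) & (exists q. ~H(q)) & (forall n. ~J(n)) & (exists t. C(t))
Finally move all quantifiers to the prefix:
  exists k. exists q. forall n. exists t. (J(k) & ~H(q) & ~J(n) & C(t))
The prefix is exists k exists q forall n exists t: 1 universal, 3 existential.

3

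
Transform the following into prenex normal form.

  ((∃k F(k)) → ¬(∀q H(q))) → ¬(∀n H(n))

First replace A → B with ¬A ∨ B.
  ¬(¬(∃k F(k)) ∨ ¬(∀q H(q))) ∨ ¬(∀n H(n))
Move each ¬ inward, flipping quantifiers it crosses:
  (∃k F(k)) ∧ (∀q H(q)) ∨ (∃n ¬H(n))
All bound variables are already distinct, so no renaming is needed.
Pull the quantifiers to the front (each side's bound variable is not free in the other side):
  ∃k ∀q ∃n (F(k) ∧ H(q) ∨ ¬H(n))

∃k ∀q ∃n (F(k) ∧ H(q) ∨ ¬H(n))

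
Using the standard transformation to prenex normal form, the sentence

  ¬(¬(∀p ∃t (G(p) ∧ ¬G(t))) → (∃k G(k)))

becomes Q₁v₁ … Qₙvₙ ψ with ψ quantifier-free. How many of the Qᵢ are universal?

Rewrite implications/biconditionals: A → B as ¬A ∨ B.
  ¬(¬¬(∀p ∃t (G(p) ∧ ¬G(t))) ∨ (∃k G(k)))
Push ¬ through the quantifiers and connectives to reach negation normal form:
  (∃p ∀t (¬G(p) ∨ G(t))) ∧ (∀k ¬G(k))
All bound variables are already distinct, so no renaming is needed.
Pull the quantifiers to the front (each side's bound variable is not free in the other side):
  ∃p ∀t ∀k ((¬G(p) ∨ G(t)) ∧ ¬G(k))
The prefix is ∃p ∀t ∀k: 2 universal, 1 existential.

2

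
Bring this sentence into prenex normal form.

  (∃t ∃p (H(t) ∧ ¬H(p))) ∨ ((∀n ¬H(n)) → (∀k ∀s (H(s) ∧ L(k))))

∃t ∃p ∃n ∀k ∀s (H(t) ∧ ¬H(p) ∨ H(n) ∨ H(s) ∧ L(k))

First replace A → B with ¬A ∨ B.
  (∃t ∃p (H(t) ∧ ¬H(p))) ∨ ¬(∀n ¬H(n)) ∨ (∀k ∀s (H(s) ∧ L(k)))
Move each ¬ inward, flipping quantifiers it crosses:
  (∃t ∃p (H(t) ∧ ¬H(p))) ∨ (∃n H(n)) ∨ (∀k ∀s (H(s) ∧ L(k)))
All bound variables are already distinct, so no renaming is needed.
Extract every quantifier outward, since the variables are now distinct and don't occur free across branches:
  ∃t ∃p ∃n ∀k ∀s (H(t) ∧ ¬H(p) ∨ H(n) ∨ H(s) ∧ L(k))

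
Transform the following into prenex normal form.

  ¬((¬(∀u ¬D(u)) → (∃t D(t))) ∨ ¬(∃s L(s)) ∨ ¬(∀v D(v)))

First replace A → B with ¬A ∨ B.
  ¬(¬¬(∀u ¬D(u)) ∨ (∃t D(t)) ∨ ¬(∃s L(s)) ∨ ¬(∀v D(v)))
Move each ¬ inward, flipping quantifiers it crosses:
  (∃u D(u)) ∧ (∀t ¬D(t)) ∧ (∃s L(s)) ∧ (∀v D(v))
All bound variables are already distinct, so no renaming is needed.
Pull the quantifiers to the front (each side's bound variable is not free in the other side):
  ∃u ∀t ∃s ∀v (D(u) ∧ ¬D(t) ∧ L(s) ∧ D(v))

∃u ∀t ∃s ∀v (D(u) ∧ ¬D(t) ∧ L(s) ∧ D(v))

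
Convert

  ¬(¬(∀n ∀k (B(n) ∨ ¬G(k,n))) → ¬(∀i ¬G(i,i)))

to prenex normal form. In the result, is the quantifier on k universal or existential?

Rewrite implications/biconditionals: A → B as ¬A ∨ B.
  ¬(¬¬(∀n ∀k (B(n) ∨ ¬G(k,n))) ∨ ¬(∀i ¬G(i,i)))
Drive negations inward (¬∀x A ≡ ∃x ¬A, ¬∃x A ≡ ∀x ¬A, De Morgan for ∧/∨):
  (∃n ∃k (¬B(n) ∧ G(k,n))) ∧ (∀i ¬G(i,i))
Pull the quantifiers to the front (each side's bound variable is not free in the other side):
  ∃n ∃k ∀i (¬B(n) ∧ G(k,n) ∧ ¬G(i,i))
The quantifier ∀k sits under an odd number of negations (counting the antecedent side of each →), so it flips to ∃k.

existential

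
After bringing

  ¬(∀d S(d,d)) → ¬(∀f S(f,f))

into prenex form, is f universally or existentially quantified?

First replace A → B with ¬A ∨ B.
  ¬¬(∀d S(d,d)) ∨ ¬(∀f S(f,f))
Move each ¬ inward, flipping quantifiers it crosses:
  (∀d S(d,d)) ∨ (∃f ¬S(f,f))
All bound variables are already distinct, so no renaming is needed.
Extract every quantifier outward, since the variables are now distinct and don't occur free across branches:
  ∀d ∃f (S(d,d) ∨ ¬S(f,f))
The quantifier ∀f sits under an odd number of negations (counting the antecedent side of each →), so it flips to ∃f.

existential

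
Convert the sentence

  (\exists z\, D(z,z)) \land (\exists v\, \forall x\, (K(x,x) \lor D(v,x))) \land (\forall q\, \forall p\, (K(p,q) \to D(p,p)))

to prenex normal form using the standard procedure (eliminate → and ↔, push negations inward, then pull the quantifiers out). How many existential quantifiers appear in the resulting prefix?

2

Eliminate → and ↔ using ¬ and ∨.
  (\exists z\, D(z,z)) \land (\exists v\, \forall x\, (K(x,x) \lor D(v,x))) \land (\forall q\, \forall p\, (\neg K(p,q) \lor D(p,p)))
All bound variables are already distinct, so no renaming is needed.
Pull the quantifiers to the front (each side's bound variable is not free in the other side):
  \exists z\, \exists v\, \forall x\, \forall q\, \forall p\, (D(z,z) \land (K(x,x) \lor D(v,x)) \land (\neg K(p,q) \lor D(p,p)))
The prefix is \exists z \exists v \forall x \forall q \forall p: 3 universal, 2 existential.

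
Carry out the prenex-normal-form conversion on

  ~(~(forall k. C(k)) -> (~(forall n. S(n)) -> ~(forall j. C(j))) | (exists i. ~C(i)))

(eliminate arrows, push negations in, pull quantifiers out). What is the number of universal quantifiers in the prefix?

2

Rewrite implications/biconditionals: A → B as ¬A ∨ B.
  ~(~~(forall k. C(k)) | ~~(forall n. S(n)) | ~(forall j. C(j)) | (exists i. ~C(i)))
Move each ¬ inward, flipping quantifiers it crosses:
  (exists k. ~C(k)) & (exists n. ~S(n)) & (forall j. C(j)) & (forall i. C(i))
Finally move all quantifiers to the prefix:
  exists k. exists n. forall j. forall i. (~C(k) & ~S(n) & C(j) & C(i))
The prefix is exists k exists n forall j forall i: 2 universal, 2 existential.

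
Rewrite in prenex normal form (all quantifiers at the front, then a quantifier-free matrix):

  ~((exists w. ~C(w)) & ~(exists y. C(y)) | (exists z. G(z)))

Drive negations inward (¬∀x A ≡ ∃x ¬A, ¬∃x A ≡ ∀x ¬A, De Morgan for ∧/∨):
  ((forall w. C(w)) | (exists y. C(y))) & (forall z. ~G(z))
All bound variables are already distinct, so no renaming is needed.
Pull the quantifiers to the front (each side's bound variable is not free in the other side):
  forall w. exists y. forall z. ((C(w) | C(y)) & ~G(z))

forall w. exists y. forall z. ((C(w) | C(y)) & ~G(z))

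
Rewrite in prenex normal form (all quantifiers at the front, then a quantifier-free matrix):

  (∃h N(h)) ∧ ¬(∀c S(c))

Move each ¬ inward, flipping quantifiers it crosses:
  (∃h N(h)) ∧ (∃c ¬S(c))
All bound variables are already distinct, so no renaming is needed.
Extract every quantifier outward, since the variables are now distinct and don't occur free across branches:
  ∃h ∃c (N(h) ∧ ¬S(c))

∃h ∃c (N(h) ∧ ¬S(c))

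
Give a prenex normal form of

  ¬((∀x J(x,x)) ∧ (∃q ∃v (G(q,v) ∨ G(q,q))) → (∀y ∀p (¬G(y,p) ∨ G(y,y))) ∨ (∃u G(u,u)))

Eliminate → and ↔ using ¬ and ∨.
  ¬(¬((∀x J(x,x)) ∧ (∃q ∃v (G(q,v) ∨ G(q,q)))) ∨ (∀y ∀p (¬G(y,p) ∨ G(y,y))) ∨ (∃u G(u,u)))
Move each ¬ inward, flipping quantifiers it crosses:
  (∀x J(x,x)) ∧ (∃q ∃v (G(q,v) ∨ G(q,q))) ∧ (∃y ∃p (G(y,p) ∧ ¬G(y,y))) ∧ (∀u ¬G(u,u))
All bound variables are already distinct, so no renaming is needed.
Finally move all quantifiers to the prefix:
  ∀x ∃q ∃v ∃y ∃p ∀u (J(x,x) ∧ (G(q,v) ∨ G(q,q)) ∧ G(y,p) ∧ ¬G(y,y) ∧ ¬G(u,u))

∀x ∃q ∃v ∃y ∃p ∀u (J(x,x) ∧ (G(q,v) ∨ G(q,q)) ∧ G(y,p) ∧ ¬G(y,y) ∧ ¬G(u,u))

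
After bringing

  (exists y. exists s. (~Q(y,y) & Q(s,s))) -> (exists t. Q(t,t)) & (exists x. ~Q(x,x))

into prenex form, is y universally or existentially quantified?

universal

Eliminate → and ↔ using ¬ and ∨.
  ~(exists y. exists s. (~Q(y,y) & Q(s,s))) | (exists t. Q(t,t)) & (exists x. ~Q(x,x))
Move each ¬ inward, flipping quantifiers it crosses:
  (forall y. forall s. (Q(y,y) | ~Q(s,s))) | (exists t. Q(t,t)) & (exists x. ~Q(x,x))
All bound variables are already distinct, so no renaming is needed.
Extract every quantifier outward, since the variables are now distinct and don't occur free across branches:
  forall y. forall s. exists t. exists x. (Q(y,y) | ~Q(s,s) | Q(t,t) & ~Q(x,x))
The quantifier exists y sits under an odd number of negations (counting the antecedent side of each →), so it flips to forall y.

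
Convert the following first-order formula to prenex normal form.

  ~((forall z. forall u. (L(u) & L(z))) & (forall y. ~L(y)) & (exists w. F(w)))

exists z. exists u. exists y. forall w. (~L(u) | ~L(z) | L(y) | ~F(w))

Move each ¬ inward, flipping quantifiers it crosses:
  (exists z. exists u. (~L(u) | ~L(z))) | (exists y. L(y)) | (forall w. ~F(w))
Pull the quantifiers to the front (each side's bound variable is not free in the other side):
  exists z. exists u. exists y. forall w. (~L(u) | ~L(z) | L(y) | ~F(w))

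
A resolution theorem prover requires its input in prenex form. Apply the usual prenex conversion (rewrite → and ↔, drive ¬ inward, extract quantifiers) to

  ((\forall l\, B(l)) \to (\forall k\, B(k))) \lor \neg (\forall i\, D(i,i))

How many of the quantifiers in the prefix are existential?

2

First replace A → B with ¬A ∨ B.
  \neg (\forall l\, B(l)) \lor (\forall k\, B(k)) \lor \neg (\forall i\, D(i,i))
Move each ¬ inward, flipping quantifiers it crosses:
  (\exists l\, \neg B(l)) \lor (\forall k\, B(k)) \lor (\exists i\, \neg D(i,i))
All bound variables are already distinct, so no renaming is needed.
Extract every quantifier outward, since the variables are now distinct and don't occur free across branches:
  \exists l\, \forall k\, \exists i\, (\neg B(l) \lor B(k) \lor \neg D(i,i))
The prefix is \exists l \forall k \exists i: 1 universal, 2 existential.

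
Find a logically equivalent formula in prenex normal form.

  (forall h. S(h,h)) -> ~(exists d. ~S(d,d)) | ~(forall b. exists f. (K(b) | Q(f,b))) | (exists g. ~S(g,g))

exists h. forall d. exists b. forall f. exists g. (~S(h,h) | S(d,d) | ~K(b) & ~Q(f,b) | ~S(g,g))

Eliminate → and ↔ using ¬ and ∨.
  ~(forall h. S(h,h)) | ~(exists d. ~S(d,d)) | ~(forall b. exists f. (K(b) | Q(f,b))) | (exists g. ~S(g,g))
Drive negations inward (¬∀x A ≡ ∃x ¬A, ¬∃x A ≡ ∀x ¬A, De Morgan for ∧/∨):
  (exists h. ~S(h,h)) | (forall d. S(d,d)) | (exists b. forall f. (~K(b) & ~Q(f,b))) | (exists g. ~S(g,g))
All bound variables are already distinct, so no renaming is needed.
Pull the quantifiers to the front (each side's bound variable is not free in the other side):
  exists h. forall d. exists b. forall f. exists g. (~S(h,h) | S(d,d) | ~K(b) & ~Q(f,b) | ~S(g,g))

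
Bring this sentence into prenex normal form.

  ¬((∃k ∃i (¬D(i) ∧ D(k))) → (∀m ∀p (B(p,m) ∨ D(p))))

Eliminate → and ↔ using ¬ and ∨.
  ¬(¬(∃k ∃i (¬D(i) ∧ D(k))) ∨ (∀m ∀p (B(p,m) ∨ D(p))))
Drive negations inward (¬∀x A ≡ ∃x ¬A, ¬∃x A ≡ ∀x ¬A, De Morgan for ∧/∨):
  (∃k ∃i (¬D(i) ∧ D(k))) ∧ (∃m ∃p (¬B(p,m) ∧ ¬D(p)))
Finally move all quantifiers to the prefix:
  ∃k ∃i ∃m ∃p (¬D(i) ∧ D(k) ∧ ¬B(p,m) ∧ ¬D(p))

∃k ∃i ∃m ∃p (¬D(i) ∧ D(k) ∧ ¬B(p,m) ∧ ¬D(p))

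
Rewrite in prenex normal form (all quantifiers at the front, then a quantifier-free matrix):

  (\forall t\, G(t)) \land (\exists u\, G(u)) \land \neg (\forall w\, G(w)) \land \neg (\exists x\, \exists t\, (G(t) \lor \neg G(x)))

Push ¬ through the quantifiers and connectives to reach negation normal form:
  (\forall t\, G(t)) \land (\exists u\, G(u)) \land (\exists w\, \neg G(w)) \land (\forall x\, \forall t\, (\neg G(t) \land G(x)))
Give each quantifier a distinct variable: t↦y.
  (\forall t\, G(t)) \land (\exists u\, G(u)) \land (\exists w\, \neg G(w)) \land (\forall x\, \forall y\, (\neg G(y) \land G(x)))
Pull the quantifiers to the front (each side's bound variable is not free in the other side):
  \forall t\, \exists u\, \exists w\, \forall x\, \forall y\, (G(t) \land G(u) \land \neg G(w) \land \neg G(y) \land G(x))

\forall t\, \exists u\, \exists w\, \forall x\, \forall y\, (G(t) \land G(u) \land \neg G(w) \land \neg G(y) \land G(x))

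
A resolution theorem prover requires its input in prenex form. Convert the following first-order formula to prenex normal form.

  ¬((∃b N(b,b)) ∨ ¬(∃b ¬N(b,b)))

Drive negations inward (¬∀x A ≡ ∃x ¬A, ¬∃x A ≡ ∀x ¬A, De Morgan for ∧/∨):
  (∀b ¬N(b,b)) ∧ (∃b ¬N(b,b))
Standardize variables apart so no two quantifiers bind the same name: b↦p.
  (∀b ¬N(b,b)) ∧ (∃p ¬N(p,p))
Extract every quantifier outward, since the variables are now distinct and don't occur free across branches:
  ∀b ∃p (¬N(b,b) ∧ ¬N(p,p))

∀b ∃p (¬N(b,b) ∧ ¬N(p,p))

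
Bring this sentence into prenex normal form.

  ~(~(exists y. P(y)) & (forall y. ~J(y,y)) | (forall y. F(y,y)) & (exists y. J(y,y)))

exists y. exists u. exists v. forall b. ((P(y) | J(u,u)) & (~F(v,v) | ~J(b,b)))

Move each ¬ inward, flipping quantifiers it crosses:
  ((exists y. P(y)) | (exists y. J(y,y))) & ((exists y. ~F(y,y)) | (forall y. ~J(y,y)))
Give each quantifier a distinct variable: y↦u, y↦v, y↦b.
  ((exists y. P(y)) | (exists u. J(u,u))) & ((exists v. ~F(v,v)) | (forall b. ~J(b,b)))
Extract every quantifier outward, since the variables are now distinct and don't occur free across branches:
  exists y. exists u. exists v. forall b. ((P(y) | J(u,u)) & (~F(v,v) | ~J(b,b)))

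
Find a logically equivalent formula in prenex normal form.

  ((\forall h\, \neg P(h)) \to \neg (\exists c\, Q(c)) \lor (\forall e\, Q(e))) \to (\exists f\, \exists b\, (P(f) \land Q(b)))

Eliminate → and ↔ using ¬ and ∨.
  \neg (\neg (\forall h\, \neg P(h)) \lor \neg (\exists c\, Q(c)) \lor (\forall e\, Q(e))) \lor (\exists f\, \exists b\, (P(f) \land Q(b)))
Push ¬ through the quantifiers and connectives to reach negation normal form:
  (\forall h\, \neg P(h)) \land (\exists c\, Q(c)) \land (\exists e\, \neg Q(e)) \lor (\exists f\, \exists b\, (P(f) \land Q(b)))
All bound variables are already distinct, so no renaming is needed.
Finally move all quantifiers to the prefix:
  \forall h\, \exists c\, \exists e\, \exists f\, \exists b\, (\neg P(h) \land Q(c) \land \neg Q(e) \lor P(f) \land Q(b))

\forall h\, \exists c\, \exists e\, \exists f\, \exists b\, (\neg P(h) \land Q(c) \land \neg Q(e) \lor P(f) \land Q(b))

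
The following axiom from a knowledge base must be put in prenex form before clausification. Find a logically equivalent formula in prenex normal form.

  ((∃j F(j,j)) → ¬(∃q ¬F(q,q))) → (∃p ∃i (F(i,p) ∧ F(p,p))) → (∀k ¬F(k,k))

Rewrite implications/biconditionals: A → B as ¬A ∨ B.
  ¬(¬(∃j F(j,j)) ∨ ¬(∃q ¬F(q,q))) ∨ ¬(∃p ∃i (F(i,p) ∧ F(p,p))) ∨ (∀k ¬F(k,k))
Push ¬ through the quantifiers and connectives to reach negation normal form:
  (∃j F(j,j)) ∧ (∃q ¬F(q,q)) ∨ (∀p ∀i (¬F(i,p) ∨ ¬F(p,p))) ∨ (∀k ¬F(k,k))
All bound variables are already distinct, so no renaming is needed.
Pull the quantifiers to the front (each side's bound variable is not free in the other side):
  ∃j ∃q ∀p ∀i ∀k (F(j,j) ∧ ¬F(q,q) ∨ ¬F(i,p) ∨ ¬F(p,p) ∨ ¬F(k,k))

∃j ∃q ∀p ∀i ∀k (F(j,j) ∧ ¬F(q,q) ∨ ¬F(i,p) ∨ ¬F(p,p) ∨ ¬F(k,k))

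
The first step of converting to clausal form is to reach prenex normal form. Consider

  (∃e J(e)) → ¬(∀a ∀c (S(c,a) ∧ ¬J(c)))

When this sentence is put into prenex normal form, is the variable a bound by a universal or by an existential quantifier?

existential

Rewrite implications/biconditionals: A → B as ¬A ∨ B.
  ¬(∃e J(e)) ∨ ¬(∀a ∀c (S(c,a) ∧ ¬J(c)))
Push ¬ through the quantifiers and connectives to reach negation normal form:
  (∀e ¬J(e)) ∨ (∃a ∃c (¬S(c,a) ∨ J(c)))
All bound variables are already distinct, so no renaming is needed.
Finally move all quantifiers to the prefix:
  ∀e ∃a ∃c (¬J(e) ∨ ¬S(c,a) ∨ J(c))
The quantifier ∀a sits under an odd number of negations (counting the antecedent side of each →), so it flips to ∃a.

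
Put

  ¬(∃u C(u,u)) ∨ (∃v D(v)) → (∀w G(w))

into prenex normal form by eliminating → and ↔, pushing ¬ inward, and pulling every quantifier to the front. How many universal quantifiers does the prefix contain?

2

Eliminate → and ↔ using ¬ and ∨.
  ¬(¬(∃u C(u,u)) ∨ (∃v D(v))) ∨ (∀w G(w))
Push ¬ through the quantifiers and connectives to reach negation normal form:
  (∃u C(u,u)) ∧ (∀v ¬D(v)) ∨ (∀w G(w))
All bound variables are already distinct, so no renaming is needed.
Pull the quantifiers to the front (each side's bound variable is not free in the other side):
  ∃u ∀v ∀w (C(u,u) ∧ ¬D(v) ∨ G(w))
The prefix is ∃u ∀v ∀w: 2 universal, 1 existential.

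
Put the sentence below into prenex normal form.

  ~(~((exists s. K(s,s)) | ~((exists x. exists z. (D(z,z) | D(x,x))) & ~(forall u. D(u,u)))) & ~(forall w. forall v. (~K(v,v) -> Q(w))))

Rewrite implications/biconditionals: A → B as ¬A ∨ B.
  ~(~((exists s. K(s,s)) | ~((exists x. exists z. (D(z,z) | D(x,x))) & ~(forall u. D(u,u)))) & ~(forall w. forall v. (~~K(v,v) | Q(w))))
Push ¬ through the quantifiers and connectives to reach negation normal form:
  (exists s. K(s,s)) | (forall x. forall z. (~D(z,z) & ~D(x,x))) | (forall u. D(u,u)) | (forall w. forall v. (K(v,v) | Q(w)))
All bound variables are already distinct, so no renaming is needed.
Extract every quantifier outward, since the variables are now distinct and don't occur free across branches:
  exists s. forall x. forall z. forall u. forall w. forall v. (K(s,s) | ~D(z,z) & ~D(x,x) | D(u,u) | K(v,v) | Q(w))

exists s. forall x. forall z. forall u. forall w. forall v. (K(s,s) | ~D(z,z) & ~D(x,x) | D(u,u) | K(v,v) | Q(w))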